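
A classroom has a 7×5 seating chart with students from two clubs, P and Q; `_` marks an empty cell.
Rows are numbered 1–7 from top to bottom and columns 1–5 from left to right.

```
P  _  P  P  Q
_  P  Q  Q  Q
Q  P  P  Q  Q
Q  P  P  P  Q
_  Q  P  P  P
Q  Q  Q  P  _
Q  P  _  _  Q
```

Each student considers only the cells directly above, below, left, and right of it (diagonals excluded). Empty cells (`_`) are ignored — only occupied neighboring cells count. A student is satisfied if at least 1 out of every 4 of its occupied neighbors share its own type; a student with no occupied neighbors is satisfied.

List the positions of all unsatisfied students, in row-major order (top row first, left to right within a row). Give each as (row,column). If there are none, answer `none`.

(7,2)

(1,1)P 0/0 ok
(1,3)P 1/2 ok
(1,4)P 1/3 ok
(1,5)Q 1/2 ok
(2,2)P 1/2 ok
(2,3)Q 1/4 ok
(2,4)Q 3/4 ok
(2,5)Q 3/3 ok
(3,1)Q 1/2 ok
(3,2)P 3/4 ok
(3,3)P 2/4 ok
(3,4)Q 2/4 ok
(3,5)Q 3/3 ok
(4,1)Q 1/2 ok
(4,2)P 2/4 ok
(4,3)P 4/4 ok
(4,4)P 2/4 ok
(4,5)Q 1/3 ok
(5,2)Q 1/3 ok
(5,3)P 2/4 ok
(5,4)P 4/4 ok
(5,5)P 1/2 ok
(6,1)Q 2/2 ok
(6,2)Q 3/4 ok
(6,3)Q 1/3 ok
(6,4)P 1/2 ok
(7,1)Q 1/2 ok
(7,2)P 0/2 unhappy
(7,5)Q 0/0 ok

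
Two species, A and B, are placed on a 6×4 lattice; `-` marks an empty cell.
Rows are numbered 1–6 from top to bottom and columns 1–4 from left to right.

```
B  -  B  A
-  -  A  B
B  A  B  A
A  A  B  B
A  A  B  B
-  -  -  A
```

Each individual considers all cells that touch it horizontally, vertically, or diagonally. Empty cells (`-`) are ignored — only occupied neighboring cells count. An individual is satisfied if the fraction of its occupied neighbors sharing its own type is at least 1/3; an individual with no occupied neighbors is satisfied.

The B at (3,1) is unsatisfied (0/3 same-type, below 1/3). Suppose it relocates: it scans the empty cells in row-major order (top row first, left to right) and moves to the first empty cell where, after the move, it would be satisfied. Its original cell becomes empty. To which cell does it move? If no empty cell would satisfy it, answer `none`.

Vacating (3,1). Empty cells in order:
  (1,2): 2/3 same-type → satisfied — stop here.

(1,2)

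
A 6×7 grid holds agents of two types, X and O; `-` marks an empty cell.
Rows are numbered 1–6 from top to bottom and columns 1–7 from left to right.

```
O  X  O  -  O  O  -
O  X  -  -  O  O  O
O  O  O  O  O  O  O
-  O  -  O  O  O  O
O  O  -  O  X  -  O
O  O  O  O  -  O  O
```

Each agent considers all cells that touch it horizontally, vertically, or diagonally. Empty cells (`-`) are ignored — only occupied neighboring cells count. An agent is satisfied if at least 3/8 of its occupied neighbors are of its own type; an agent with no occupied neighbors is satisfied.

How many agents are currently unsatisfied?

5

Row 1: (1,1)O 1/3 not · (1,2)X 1/4 not · (1,3)O 0/2 not · (1,5)O 3/3 satisfied · (1,6)O 4/4 satisfied
Row 2: (2,1)O 3/5 satisfied · (2,2)X 1/7 not · (2,5)O 6/6 satisfied · (2,6)O 7/7 satisfied · (2,7)O 4/4 satisfied
Row 3: (3,1)O 3/4 satisfied · (3,2)O 4/5 satisfied · (3,3)O 4/5 satisfied · (3,4)O 5/5 satisfied · (3,5)O 7/7 satisfied · (3,6)O 8/8 satisfied · (3,7)O 5/5 satisfied
Row 4: (4,2)O 5/5 satisfied · (4,4)O 5/6 satisfied · (4,5)O 6/7 satisfied · (4,6)O 6/7 satisfied · (4,7)O 4/4 satisfied
Row 5: (5,1)O 4/4 satisfied · (5,2)O 5/5 satisfied · (5,4)O 4/5 satisfied · (5,5)X 0/6 not · (5,7)O 4/4 satisfied
Row 6: (6,1)O 3/3 satisfied · (6,2)O 4/4 satisfied · (6,3)O 4/4 satisfied · (6,4)O 2/3 satisfied · (6,6)O 2/3 satisfied · (6,7)O 2/2 satisfied
Unsatisfied: (1,1), (1,2), (1,3), (2,2), (5,5) — 5 in total.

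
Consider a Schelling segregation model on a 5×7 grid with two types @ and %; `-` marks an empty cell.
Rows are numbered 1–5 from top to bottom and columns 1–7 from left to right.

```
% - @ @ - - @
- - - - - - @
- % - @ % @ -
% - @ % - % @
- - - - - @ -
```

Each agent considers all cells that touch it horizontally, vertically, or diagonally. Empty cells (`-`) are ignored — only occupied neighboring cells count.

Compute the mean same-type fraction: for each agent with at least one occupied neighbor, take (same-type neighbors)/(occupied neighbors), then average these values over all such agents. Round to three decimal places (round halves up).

(1,1)% — no occupied neighbors
(1,3)@ 1/1
(1,4)@ 1/1
(1,7)@ 1/1
(2,7)@ 2/2
(3,2)% 1/2
(3,4)@ 1/3
(3,5)% 2/4
(3,6)@ 2/4
(4,1)% 1/1
(4,3)@ 1/3
(4,4)% 1/3
(4,6)% 1/4
(4,7)@ 2/3
(5,6)@ 1/2
Sum over 14 agents: 1/1 + 1/1 + 1/1 + 2/2 + 1/2 + 1/3 + 2/4 + 2/4 + 1/1 + 1/3 + 1/3 + 1/4 + 2/3 + 1/2 = 107/12; mean = 107/12 ÷ 14 = 107/168 = 0.636904… → 0.637.

0.637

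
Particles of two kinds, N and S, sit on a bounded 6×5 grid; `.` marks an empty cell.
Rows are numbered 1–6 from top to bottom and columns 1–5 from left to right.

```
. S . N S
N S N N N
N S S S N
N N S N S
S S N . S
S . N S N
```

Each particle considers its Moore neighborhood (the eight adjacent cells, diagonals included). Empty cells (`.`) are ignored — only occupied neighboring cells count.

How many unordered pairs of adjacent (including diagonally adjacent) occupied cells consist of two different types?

38

Scan each occupied cell's neighbors to the right and below (and the two forward diagonals) so each pair is counted once.
Row 1: S(1,2)–S(2,2)= S(1,2)–N(2,3)≠ S(1,2)–N(2,1)≠ N(1,4)–S(1,5)≠ N(1,4)–N(2,4)= N(1,4)–N(2,5)= N(1,4)–N(2,3)= S(1,5)–N(2,5)≠ S(1,5)–N(2,4)≠  → 5/9 unlike.
Row 2: N(2,1)–S(2,2)≠ N(2,1)–N(3,1)= N(2,1)–S(3,2)≠ S(2,2)–N(2,3)≠ S(2,2)–S(3,2)= S(2,2)–S(3,3)= S(2,2)–N(3,1)≠ N(2,3)–N(2,4)= N(2,3)–S(3,3)≠ N(2,3)–S(3,4)≠ N(2,3)–S(3,2)≠ N(2,4)–N(2,5)= N(2,4)–S(3,4)≠ N(2,4)–N(3,5)= N(2,4)–S(3,3)≠ N(2,5)–N(3,5)= N(2,5)–S(3,4)≠  → 10/17 unlike.
Row 3: N(3,1)–S(3,2)≠ N(3,1)–N(4,1)= N(3,1)–N(4,2)= S(3,2)–S(3,3)= S(3,2)–N(4,2)≠ S(3,2)–S(4,3)= S(3,2)–N(4,1)≠ S(3,3)–S(3,4)= S(3,3)–S(4,3)= S(3,3)–N(4,4)≠ S(3,3)–N(4,2)≠ S(3,4)–N(3,5)≠ S(3,4)–N(4,4)≠ S(3,4)–S(4,5)= S(3,4)–S(4,3)= N(3,5)–S(4,5)≠ N(3,5)–N(4,4)=  → 8/17 unlike.
Row 4: N(4,1)–N(4,2)= N(4,1)–S(5,1)≠ N(4,1)–S(5,2)≠ N(4,2)–S(4,3)≠ N(4,2)–S(5,2)≠ N(4,2)–N(5,3)= N(4,2)–S(5,1)≠ S(4,3)–N(4,4)≠ S(4,3)–N(5,3)≠ S(4,3)–S(5,2)= N(4,4)–S(4,5)≠ N(4,4)–S(5,5)≠ N(4,4)–N(5,3)= S(4,5)–S(5,5)=  → 9/14 unlike.
Row 5: S(5,1)–S(5,2)= S(5,1)–S(6,1)= S(5,2)–N(5,3)≠ S(5,2)–N(6,3)≠ S(5,2)–S(6,1)= N(5,3)–N(6,3)= N(5,3)–S(6,4)≠ S(5,5)–N(6,5)≠ S(5,5)–S(6,4)=  → 4/9 unlike.
Row 6: N(6,3)–S(6,4)≠ S(6,4)–N(6,5)≠  → 2/2 unlike.
Total adjacent occupied pairs: 68; unlike-type pairs: 38.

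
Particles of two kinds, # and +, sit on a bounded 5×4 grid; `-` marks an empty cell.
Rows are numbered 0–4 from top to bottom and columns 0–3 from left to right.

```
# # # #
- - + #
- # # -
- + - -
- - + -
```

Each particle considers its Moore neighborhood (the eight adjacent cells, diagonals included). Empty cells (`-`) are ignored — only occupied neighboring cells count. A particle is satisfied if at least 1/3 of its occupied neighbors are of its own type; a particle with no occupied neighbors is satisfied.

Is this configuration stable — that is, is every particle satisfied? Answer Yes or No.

No

Row 0: (0,0)# 1/1 satisfied · (0,1)# 2/3 satisfied · (0,2)# 3/4 satisfied · (0,3)# 2/3 satisfied
Row 1: (1,2)+ 0/6 not · (1,3)# 3/4 satisfied
Row 2: (2,1)# 1/3 satisfied · (2,2)# 2/4 satisfied
Row 3: (3,1)+ 1/3 satisfied
Row 4: (4,2)+ 1/1 satisfied
For instance (1,2) has only 0/6 same-type neighbors, below 1/3.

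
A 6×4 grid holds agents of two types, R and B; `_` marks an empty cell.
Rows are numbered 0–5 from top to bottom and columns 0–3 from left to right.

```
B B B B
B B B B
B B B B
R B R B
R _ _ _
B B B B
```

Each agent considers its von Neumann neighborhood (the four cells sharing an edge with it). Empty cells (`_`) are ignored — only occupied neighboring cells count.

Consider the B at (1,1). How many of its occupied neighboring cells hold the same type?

4

Occupied neighbors of (1,1): (0,1)=B, (2,1)=B, (1,0)=B, (1,2)=B.
Same type (B): 4 of 4.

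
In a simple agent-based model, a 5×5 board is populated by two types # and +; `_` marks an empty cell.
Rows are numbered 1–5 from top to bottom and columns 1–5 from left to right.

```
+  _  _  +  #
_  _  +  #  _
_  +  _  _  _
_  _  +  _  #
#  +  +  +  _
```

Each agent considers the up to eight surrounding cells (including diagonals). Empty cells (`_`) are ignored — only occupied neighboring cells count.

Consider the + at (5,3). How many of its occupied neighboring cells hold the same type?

3

Occupied neighbors of (5,3): (4,3)=+, (5,2)=+, (5,4)=+.
Same type (+): 3 of 3.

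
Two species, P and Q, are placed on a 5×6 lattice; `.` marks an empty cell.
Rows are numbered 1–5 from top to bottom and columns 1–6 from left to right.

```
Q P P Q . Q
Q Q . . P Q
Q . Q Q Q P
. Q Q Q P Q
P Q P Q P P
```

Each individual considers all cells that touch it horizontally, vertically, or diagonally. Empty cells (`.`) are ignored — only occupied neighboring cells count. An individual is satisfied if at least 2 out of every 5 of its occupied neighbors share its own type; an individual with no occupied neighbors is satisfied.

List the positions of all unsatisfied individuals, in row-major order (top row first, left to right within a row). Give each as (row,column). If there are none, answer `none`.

(1,2), (1,3), (1,4), (2,5), (4,5), (4,6), (5,1), (5,3)

Row 1: (1,1)Q 2/3 ✓ · (1,2)P 1/4 ✗ · (1,3)P 1/3 ✗ · (1,4)Q 0/2 ✗ · (1,6)Q 1/2 ✓
Row 2: (2,1)Q 3/4 ✓ · (2,2)Q 4/6 ✓ · (2,5)P 1/6 ✗ · (2,6)Q 2/4 ✓
Row 3: (3,1)Q 3/3 ✓ · (3,3)Q 5/5 ✓ · (3,4)Q 4/6 ✓ · (3,5)Q 4/7 ✓ · (3,6)P 2/5 ✓
Row 4: (4,2)Q 4/6 ✓ · (4,3)Q 6/7 ✓ · (4,4)Q 5/8 ✓ · (4,5)P 3/8 ✗ · (4,6)Q 1/5 ✗
Row 5: (5,1)P 0/2 ✗ · (5,2)Q 2/4 ✓ · (5,3)P 0/5 ✗ · (5,4)Q 2/5 ✓ · (5,5)P 2/5 ✓ · (5,6)P 2/3 ✓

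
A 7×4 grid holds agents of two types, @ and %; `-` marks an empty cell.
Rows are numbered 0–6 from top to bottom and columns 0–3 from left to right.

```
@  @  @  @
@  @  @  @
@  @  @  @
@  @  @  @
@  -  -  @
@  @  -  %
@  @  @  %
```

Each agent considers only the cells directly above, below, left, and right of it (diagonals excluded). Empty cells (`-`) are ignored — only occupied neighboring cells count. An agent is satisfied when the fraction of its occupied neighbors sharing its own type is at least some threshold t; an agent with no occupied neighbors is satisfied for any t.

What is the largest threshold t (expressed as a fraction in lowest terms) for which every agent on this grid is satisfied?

1/2

(0,0)@ 2/2
(0,1)@ 3/3
(0,2)@ 3/3
(0,3)@ 2/2
(1,0)@ 3/3
(1,1)@ 4/4
(1,2)@ 4/4
(1,3)@ 3/3
(2,0)@ 3/3
(2,1)@ 4/4
(2,2)@ 4/4
(2,3)@ 3/3
(3,0)@ 3/3
(3,1)@ 3/3
(3,2)@ 3/3
(3,3)@ 3/3
(4,0)@ 2/2
(4,3)@ 1/2
(5,0)@ 3/3
(5,1)@ 2/2
(5,3)% 1/2
(6,0)@ 2/2
(6,1)@ 3/3
(6,2)@ 1/2
(6,3)% 1/2
The smallest same-type fraction is 1/2 at (4,3), which reduces to 1/2. Any threshold above that leaves this agent unsatisfied.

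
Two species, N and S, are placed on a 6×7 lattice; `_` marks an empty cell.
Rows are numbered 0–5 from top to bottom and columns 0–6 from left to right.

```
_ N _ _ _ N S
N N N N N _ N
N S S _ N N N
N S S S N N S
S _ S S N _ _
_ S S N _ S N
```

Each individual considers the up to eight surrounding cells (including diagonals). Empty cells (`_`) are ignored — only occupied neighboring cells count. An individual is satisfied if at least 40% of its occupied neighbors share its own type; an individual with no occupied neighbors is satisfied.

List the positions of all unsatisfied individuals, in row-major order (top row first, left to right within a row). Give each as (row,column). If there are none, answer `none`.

(0,1)N 3/3 satisfied
(0,5)N 2/3 satisfied
(0,6)S 0/2 not
(1,0)N 3/4 satisfied
(1,1)N 4/6 satisfied
(1,2)N 3/5 satisfied
(1,3)N 3/4 satisfied
(1,4)N 4/4 satisfied
(1,6)N 3/4 satisfied
(2,0)N 3/5 satisfied
(2,1)S 3/8 not
(2,2)S 4/7 satisfied
(2,4)N 5/6 satisfied
(2,5)N 6/7 satisfied
(2,6)N 3/4 satisfied
(3,0)N 1/4 not
(3,1)S 5/7 satisfied
(3,2)S 6/6 satisfied
(3,3)S 4/7 satisfied
(3,4)N 4/6 satisfied
(3,5)N 5/6 satisfied
(3,6)S 0/3 not
(4,0)S 2/3 satisfied
(4,2)S 6/7 satisfied
(4,3)S 4/7 satisfied
(4,4)N 3/6 satisfied
(5,1)S 3/3 satisfied
(5,2)S 3/4 satisfied
(5,3)N 1/4 not
(5,5)S 0/2 not
(5,6)N 0/1 not

(0,6), (2,1), (3,0), (3,6), (5,3), (5,5), (5,6)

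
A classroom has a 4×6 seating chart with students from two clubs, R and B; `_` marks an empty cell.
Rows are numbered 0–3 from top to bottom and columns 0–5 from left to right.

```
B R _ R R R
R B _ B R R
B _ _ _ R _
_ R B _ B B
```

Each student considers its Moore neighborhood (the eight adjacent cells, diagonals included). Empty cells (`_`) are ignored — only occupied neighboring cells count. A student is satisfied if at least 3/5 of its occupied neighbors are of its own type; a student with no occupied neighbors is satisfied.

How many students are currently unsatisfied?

(0,0)B 1/3 unhappy
(0,1)R 1/3 unhappy
(0,3)R 2/3 ok
(0,4)R 4/5 ok
(0,5)R 3/3 ok
(1,0)R 1/4 unhappy
(1,1)B 2/4 unhappy
(1,3)B 0/4 unhappy
(1,4)R 5/6 ok
(1,5)R 4/4 ok
(2,0)B 1/3 unhappy
(2,4)R 2/5 unhappy
(3,1)R 0/2 unhappy
(3,2)B 0/1 unhappy
(3,4)B 1/2 unhappy
(3,5)B 1/2 unhappy
Unsatisfied: (0,0), (0,1), (1,0), (1,1), (1,3), (2,0), (2,4), (3,1), (3,2), (3,4), (3,5) — 11 in total.

11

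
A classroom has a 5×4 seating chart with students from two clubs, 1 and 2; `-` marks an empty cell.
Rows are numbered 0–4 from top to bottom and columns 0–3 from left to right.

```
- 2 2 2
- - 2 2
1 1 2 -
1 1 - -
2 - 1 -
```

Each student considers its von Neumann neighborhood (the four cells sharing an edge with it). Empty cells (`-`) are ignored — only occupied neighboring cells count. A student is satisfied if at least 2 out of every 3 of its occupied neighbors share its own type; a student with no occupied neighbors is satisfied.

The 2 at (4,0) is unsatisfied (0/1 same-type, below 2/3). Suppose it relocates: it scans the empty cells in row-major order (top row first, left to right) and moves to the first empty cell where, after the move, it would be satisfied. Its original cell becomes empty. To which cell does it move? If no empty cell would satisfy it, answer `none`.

(0,0)

Vacating (4,0). Empty cells in order:
  (0,0): 1/1 same-type → satisfied — stop here.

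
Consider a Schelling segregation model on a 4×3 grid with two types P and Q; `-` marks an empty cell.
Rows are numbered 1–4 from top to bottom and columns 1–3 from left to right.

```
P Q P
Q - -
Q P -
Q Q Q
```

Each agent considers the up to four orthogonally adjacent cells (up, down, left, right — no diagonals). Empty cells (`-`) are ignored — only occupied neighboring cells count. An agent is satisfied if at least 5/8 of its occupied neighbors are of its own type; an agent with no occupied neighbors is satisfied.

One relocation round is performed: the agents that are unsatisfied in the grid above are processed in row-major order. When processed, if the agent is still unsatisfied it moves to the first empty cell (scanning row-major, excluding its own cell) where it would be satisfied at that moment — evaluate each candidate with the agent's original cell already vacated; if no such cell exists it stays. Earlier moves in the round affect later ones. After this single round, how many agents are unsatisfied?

1

Initially unsatisfied (in order): (1,1), (1,2), (1,3), (2,1), (3,2).
  (1,1) → (2,3).
  (1,2) → (1,1).
  (1,3): now satisfied by earlier moves; stays.
  (2,1): now satisfied by earlier moves; stays.
  (3,2): no empty cell satisfies it; stays.
Resulting grid:
Q - P
Q - P
Q P -
Q Q Q
Unsatisfied now: (3,2).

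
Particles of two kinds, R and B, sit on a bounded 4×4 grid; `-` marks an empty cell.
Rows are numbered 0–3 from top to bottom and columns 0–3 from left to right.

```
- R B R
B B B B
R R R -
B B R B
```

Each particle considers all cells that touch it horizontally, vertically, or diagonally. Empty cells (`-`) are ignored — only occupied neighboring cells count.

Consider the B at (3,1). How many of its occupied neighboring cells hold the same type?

Occupied neighbors of (3,1): (2,0)=R, (2,1)=R, (2,2)=R, (3,0)=B, (3,2)=R.
Same type (B): 1 of 5.

1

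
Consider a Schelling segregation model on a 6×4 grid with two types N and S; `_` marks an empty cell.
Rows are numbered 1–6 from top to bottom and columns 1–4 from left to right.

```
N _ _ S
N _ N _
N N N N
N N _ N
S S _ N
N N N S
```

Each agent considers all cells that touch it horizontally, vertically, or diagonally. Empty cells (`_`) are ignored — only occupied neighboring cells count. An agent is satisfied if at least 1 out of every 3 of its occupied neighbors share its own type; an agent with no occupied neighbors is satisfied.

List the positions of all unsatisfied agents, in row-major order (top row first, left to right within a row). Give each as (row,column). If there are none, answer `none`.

(1,1)N 1/1 ✓
(1,4)S 0/1 ✗
(2,1)N 3/3 ✓
(2,3)N 3/4 ✓
(3,1)N 4/4 ✓
(3,2)N 6/6 ✓
(3,3)N 5/5 ✓
(3,4)N 3/3 ✓
(4,1)N 3/5 ✓
(4,2)N 4/6 ✓
(4,4)N 3/3 ✓
(5,1)S 1/5 ✗
(5,2)S 1/6 ✗
(5,4)N 2/3 ✓
(6,1)N 1/3 ✓
(6,2)N 2/4 ✓
(6,3)N 2/4 ✓
(6,4)S 0/2 ✗

(1,4), (5,1), (5,2), (6,4)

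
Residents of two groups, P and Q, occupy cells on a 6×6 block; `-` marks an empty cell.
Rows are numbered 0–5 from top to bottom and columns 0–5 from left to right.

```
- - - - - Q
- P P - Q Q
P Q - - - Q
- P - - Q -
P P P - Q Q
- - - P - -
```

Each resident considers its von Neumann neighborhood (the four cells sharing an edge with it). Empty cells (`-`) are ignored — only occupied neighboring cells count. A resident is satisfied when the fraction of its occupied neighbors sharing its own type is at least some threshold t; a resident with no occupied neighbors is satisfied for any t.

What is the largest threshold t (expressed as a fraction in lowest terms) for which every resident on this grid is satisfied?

0/1

(0,5)Q 1/1
(1,1)P 1/2
(1,2)P 1/1
(1,4)Q 1/1
(1,5)Q 3/3
(2,0)P 0/1
(2,1)Q 0/3
(2,5)Q 1/1
(3,1)P 1/2
(3,4)Q 1/1
(4,0)P 1/1
(4,1)P 3/3
(4,2)P 1/1
(4,4)Q 2/2
(4,5)Q 1/1
(5,3)P — no occupied neighbors
The smallest same-type fraction is 0/1 at (2,0), which reduces to 0/1. Any threshold above that leaves this resident unsatisfied.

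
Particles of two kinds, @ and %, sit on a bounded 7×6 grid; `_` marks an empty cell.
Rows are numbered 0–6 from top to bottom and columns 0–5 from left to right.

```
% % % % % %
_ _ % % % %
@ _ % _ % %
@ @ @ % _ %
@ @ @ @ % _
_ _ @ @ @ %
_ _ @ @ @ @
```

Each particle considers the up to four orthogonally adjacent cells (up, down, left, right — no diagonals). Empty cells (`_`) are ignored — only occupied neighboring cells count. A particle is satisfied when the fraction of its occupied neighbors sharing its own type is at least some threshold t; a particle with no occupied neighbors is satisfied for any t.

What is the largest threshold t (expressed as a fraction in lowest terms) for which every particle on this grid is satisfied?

0/1

(0,0)% 1/1
(0,1)% 2/2
(0,2)% 3/3
(0,3)% 3/3
(0,4)% 3/3
(0,5)% 2/2
(1,2)% 3/3
(1,3)% 3/3
(1,4)% 4/4
(1,5)% 3/3
(2,0)@ 1/1
(2,2)% 1/2
(2,4)% 2/2
(2,5)% 3/3
(3,0)@ 3/3
(3,1)@ 3/3
(3,2)@ 2/4
(3,3)% 0/2
(3,5)% 1/1
(4,0)@ 2/2
(4,1)@ 3/3
(4,2)@ 4/4
(4,3)@ 2/4
(4,4)% 0/2
(5,2)@ 3/3
(5,3)@ 4/4
(5,4)@ 2/4
(5,5)% 0/2
(6,2)@ 2/2
(6,3)@ 3/3
(6,4)@ 3/3
(6,5)@ 1/2
The smallest same-type fraction is 0/2 at (3,3), which reduces to 0/1. Any threshold above that leaves this particle unsatisfied.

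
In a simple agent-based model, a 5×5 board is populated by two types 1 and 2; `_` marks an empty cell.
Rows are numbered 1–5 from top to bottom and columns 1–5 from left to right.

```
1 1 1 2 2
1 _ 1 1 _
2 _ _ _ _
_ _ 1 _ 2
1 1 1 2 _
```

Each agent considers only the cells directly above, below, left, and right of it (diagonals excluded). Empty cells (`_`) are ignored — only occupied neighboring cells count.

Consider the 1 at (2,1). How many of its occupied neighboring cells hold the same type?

Occupied neighbors of (2,1): (1,1)=1, (3,1)=2.
Same type (1): 1 of 2.

1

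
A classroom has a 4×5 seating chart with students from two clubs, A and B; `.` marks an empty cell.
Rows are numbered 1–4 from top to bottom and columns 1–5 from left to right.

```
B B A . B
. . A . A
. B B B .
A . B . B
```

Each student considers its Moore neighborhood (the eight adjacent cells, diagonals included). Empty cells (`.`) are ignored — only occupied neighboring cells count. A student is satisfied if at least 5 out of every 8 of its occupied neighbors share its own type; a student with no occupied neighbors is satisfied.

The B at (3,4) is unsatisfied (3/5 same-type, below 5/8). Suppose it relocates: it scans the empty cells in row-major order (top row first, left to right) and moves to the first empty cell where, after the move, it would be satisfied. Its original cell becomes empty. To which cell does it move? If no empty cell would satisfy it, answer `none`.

(2,1)

Vacating (3,4). Empty cells in order:
  (1,4): 1/4 same-type → still unsatisfied.
  (2,1): 3/3 same-type → satisfied — stop here.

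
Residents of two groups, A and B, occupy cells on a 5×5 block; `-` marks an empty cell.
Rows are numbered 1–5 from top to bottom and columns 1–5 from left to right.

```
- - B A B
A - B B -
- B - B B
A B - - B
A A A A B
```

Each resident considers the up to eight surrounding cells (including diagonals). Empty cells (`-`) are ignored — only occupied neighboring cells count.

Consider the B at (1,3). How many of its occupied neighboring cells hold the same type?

Occupied neighbors of (1,3): (1,4)=A, (2,3)=B, (2,4)=B.
Same type (B): 2 of 3.

2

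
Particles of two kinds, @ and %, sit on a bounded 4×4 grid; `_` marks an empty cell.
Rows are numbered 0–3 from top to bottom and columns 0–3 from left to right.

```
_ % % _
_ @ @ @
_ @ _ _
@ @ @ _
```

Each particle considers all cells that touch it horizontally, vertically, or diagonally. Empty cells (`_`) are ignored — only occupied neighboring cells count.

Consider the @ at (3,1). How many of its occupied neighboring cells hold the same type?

Occupied neighbors of (3,1): (2,1)=@, (3,0)=@, (3,2)=@.
Same type (@): 3 of 3.

3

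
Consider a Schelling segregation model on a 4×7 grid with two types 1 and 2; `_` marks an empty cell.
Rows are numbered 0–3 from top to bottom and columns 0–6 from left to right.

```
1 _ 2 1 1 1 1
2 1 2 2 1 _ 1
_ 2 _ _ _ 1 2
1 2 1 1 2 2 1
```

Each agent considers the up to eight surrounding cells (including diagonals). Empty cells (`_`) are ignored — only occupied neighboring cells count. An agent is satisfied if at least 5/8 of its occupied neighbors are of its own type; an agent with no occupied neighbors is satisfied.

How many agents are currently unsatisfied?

17

(0,0)1 1/2 ✗
(0,2)2 2/4 ✗
(0,3)1 2/5 ✗
(0,4)1 3/4 ✓
(0,5)1 4/4 ✓
(0,6)1 2/2 ✓
(1,0)2 1/3 ✗
(1,1)1 1/5 ✗
(1,2)2 3/5 ✗
(1,3)2 2/5 ✗
(1,4)1 4/5 ✓
(1,6)1 3/4 ✓
(2,1)2 3/6 ✗
(2,5)1 3/6 ✗
(2,6)2 1/4 ✗
(3,0)1 0/2 ✗
(3,1)2 1/3 ✗
(3,2)1 1/3 ✗
(3,3)1 1/2 ✗
(3,4)2 1/3 ✗
(3,5)2 2/4 ✗
(3,6)1 1/3 ✗
Unsatisfied: (0,0), (0,2), (0,3), (1,0), (1,1), (1,2), (1,3), (2,1), (2,5), (2,6), (3,0), (3,1), (3,2), (3,3), (3,4), (3,5), (3,6) — 17 in total.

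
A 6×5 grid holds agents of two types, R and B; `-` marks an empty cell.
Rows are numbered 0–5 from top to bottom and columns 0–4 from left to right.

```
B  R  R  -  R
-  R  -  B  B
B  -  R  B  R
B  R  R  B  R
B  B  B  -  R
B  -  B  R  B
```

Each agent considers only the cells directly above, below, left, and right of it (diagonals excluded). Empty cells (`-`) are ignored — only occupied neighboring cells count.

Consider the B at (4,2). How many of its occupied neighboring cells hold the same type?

Occupied neighbors of (4,2): (3,2)=R, (5,2)=B, (4,1)=B.
Same type (B): 2 of 3.

2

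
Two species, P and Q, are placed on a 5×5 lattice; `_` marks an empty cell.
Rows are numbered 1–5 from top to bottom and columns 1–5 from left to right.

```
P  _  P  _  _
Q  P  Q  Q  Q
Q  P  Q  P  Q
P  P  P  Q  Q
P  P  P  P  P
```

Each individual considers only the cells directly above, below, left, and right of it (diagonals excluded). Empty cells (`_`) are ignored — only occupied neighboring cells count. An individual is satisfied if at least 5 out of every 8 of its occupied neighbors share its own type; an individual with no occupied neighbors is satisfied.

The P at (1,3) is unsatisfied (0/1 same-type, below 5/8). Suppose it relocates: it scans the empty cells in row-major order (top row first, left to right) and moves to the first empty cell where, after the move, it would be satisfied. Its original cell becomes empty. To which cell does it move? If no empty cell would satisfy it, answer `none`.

Vacating (1,3). Empty cells in order:
  (1,2): 2/2 same-type → satisfied — stop here.

(1,2)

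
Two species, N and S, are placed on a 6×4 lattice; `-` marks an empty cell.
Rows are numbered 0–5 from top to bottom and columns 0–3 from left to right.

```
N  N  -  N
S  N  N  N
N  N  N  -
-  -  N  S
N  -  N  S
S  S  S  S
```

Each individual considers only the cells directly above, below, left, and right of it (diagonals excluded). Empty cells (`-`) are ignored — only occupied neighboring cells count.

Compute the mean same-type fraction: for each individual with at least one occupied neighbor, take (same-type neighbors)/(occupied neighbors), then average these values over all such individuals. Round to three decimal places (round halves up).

0.689

Row 0: (0,0)N 1/2 · (0,1)N 2/2 · (0,3)N 1/1
Row 1: (1,0)S 0/3 · (1,1)N 3/4 · (1,2)N 3/3 · (1,3)N 2/2
Row 2: (2,0)N 1/2 · (2,1)N 3/3 · (2,2)N 3/3
Row 3: (3,2)N 2/3 · (3,3)S 1/2
Row 4: (4,0)N 0/1 · (4,2)N 1/3 · (4,3)S 2/3
Row 5: (5,0)S 1/2 · (5,1)S 2/2 · (5,2)S 2/3 · (5,3)S 2/2
Sum over 19 individuals: 1/2 + 2/2 + 1/1 + 0/3 + 3/4 + 3/3 + 2/2 + 1/2 + 3/3 + 3/3 + 2/3 + 1/2 + 0/1 + 1/3 + 2/3 + 1/2 + 2/2 + 2/3 + 2/2 = 157/12; mean = 157/12 ÷ 19 = 157/228 = 0.688596… → 0.689.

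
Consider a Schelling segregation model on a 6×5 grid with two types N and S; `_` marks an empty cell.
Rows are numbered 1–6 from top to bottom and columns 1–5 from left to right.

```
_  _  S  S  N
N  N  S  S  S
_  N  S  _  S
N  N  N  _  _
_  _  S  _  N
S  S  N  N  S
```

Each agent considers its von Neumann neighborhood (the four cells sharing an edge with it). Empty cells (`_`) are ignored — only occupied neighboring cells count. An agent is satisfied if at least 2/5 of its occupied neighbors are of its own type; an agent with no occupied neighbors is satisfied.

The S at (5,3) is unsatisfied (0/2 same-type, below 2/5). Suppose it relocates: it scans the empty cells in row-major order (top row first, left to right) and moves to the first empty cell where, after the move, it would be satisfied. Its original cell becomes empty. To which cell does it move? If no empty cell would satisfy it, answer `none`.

(1,2)

Vacating (5,3). Empty cells in order:
  (1,1): 0/1 same-type → still unsatisfied.
  (1,2): 1/2 same-type → satisfied — stop here.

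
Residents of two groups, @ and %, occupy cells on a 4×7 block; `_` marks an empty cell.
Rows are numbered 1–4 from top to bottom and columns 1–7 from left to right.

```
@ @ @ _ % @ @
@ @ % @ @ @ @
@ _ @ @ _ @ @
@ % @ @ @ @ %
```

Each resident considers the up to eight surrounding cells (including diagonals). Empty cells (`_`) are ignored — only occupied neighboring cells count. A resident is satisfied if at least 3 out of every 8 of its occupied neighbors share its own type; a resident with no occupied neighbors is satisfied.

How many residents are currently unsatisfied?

4

Row 1: (1,1)@ 3/3 ✓ · (1,2)@ 4/5 ✓ · (1,3)@ 3/4 ✓ · (1,5)% 0/4 ✗ · (1,6)@ 4/5 ✓ · (1,7)@ 3/3 ✓
Row 2: (2,1)@ 4/4 ✓ · (2,2)@ 6/7 ✓ · (2,3)% 0/6 ✗ · (2,4)@ 4/6 ✓ · (2,5)@ 5/6 ✓ · (2,6)@ 6/7 ✓ · (2,7)@ 5/5 ✓
Row 3: (3,1)@ 3/4 ✓ · (3,3)@ 5/7 ✓ · (3,4)@ 6/7 ✓ · (3,6)@ 6/7 ✓ · (3,7)@ 4/5 ✓
Row 4: (4,1)@ 1/2 ✓ · (4,2)% 0/4 ✗ · (4,3)@ 3/4 ✓ · (4,4)@ 4/4 ✓ · (4,5)@ 4/4 ✓ · (4,6)@ 3/4 ✓ · (4,7)% 0/3 ✗
Unsatisfied: (1,5), (2,3), (4,2), (4,7) — 4 in total.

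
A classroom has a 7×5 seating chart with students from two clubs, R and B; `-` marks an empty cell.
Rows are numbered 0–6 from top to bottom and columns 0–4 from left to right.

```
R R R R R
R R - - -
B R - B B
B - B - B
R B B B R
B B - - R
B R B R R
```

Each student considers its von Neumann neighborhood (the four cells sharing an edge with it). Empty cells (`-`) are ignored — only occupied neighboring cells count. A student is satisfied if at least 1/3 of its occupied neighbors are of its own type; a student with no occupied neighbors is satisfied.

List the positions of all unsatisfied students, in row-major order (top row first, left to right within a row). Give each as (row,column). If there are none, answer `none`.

(0,0)R 2/2 satisfied
(0,1)R 3/3 satisfied
(0,2)R 2/2 satisfied
(0,3)R 2/2 satisfied
(0,4)R 1/1 satisfied
(1,0)R 2/3 satisfied
(1,1)R 3/3 satisfied
(2,0)B 1/3 satisfied
(2,1)R 1/2 satisfied
(2,3)B 1/1 satisfied
(2,4)B 2/2 satisfied
(3,0)B 1/2 satisfied
(3,2)B 1/1 satisfied
(3,4)B 1/2 satisfied
(4,0)R 0/3 not
(4,1)B 2/3 satisfied
(4,2)B 3/3 satisfied
(4,3)B 1/2 satisfied
(4,4)R 1/3 satisfied
(5,0)B 2/3 satisfied
(5,1)B 2/3 satisfied
(5,4)R 2/2 satisfied
(6,0)B 1/2 satisfied
(6,1)R 0/3 not
(6,2)B 0/2 not
(6,3)R 1/2 satisfied
(6,4)R 2/2 satisfied

(4,0), (6,1), (6,2)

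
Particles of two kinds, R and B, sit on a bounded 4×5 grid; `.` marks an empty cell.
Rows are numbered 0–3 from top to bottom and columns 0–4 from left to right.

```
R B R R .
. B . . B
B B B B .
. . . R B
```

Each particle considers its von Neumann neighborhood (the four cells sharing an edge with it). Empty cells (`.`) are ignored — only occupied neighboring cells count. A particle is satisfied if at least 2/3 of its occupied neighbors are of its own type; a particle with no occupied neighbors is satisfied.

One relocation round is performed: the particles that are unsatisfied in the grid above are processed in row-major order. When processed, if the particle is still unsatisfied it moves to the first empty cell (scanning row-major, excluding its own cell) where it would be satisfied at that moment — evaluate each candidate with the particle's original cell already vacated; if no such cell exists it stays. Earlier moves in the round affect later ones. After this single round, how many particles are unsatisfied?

1

Initially unsatisfied (in order): (0,0), (0,1), (0,2), (2,3), (3,3), (3,4).
  (0,0): no empty cell satisfies it; stays.
  (0,1) → (1,0).
  (0,2): now satisfied by earlier moves; stays.
  (2,3) → (1,2).
  (3,3) → (0,1).
  (3,4): now satisfied by earlier moves; stays.
Resulting grid:
R R R R .
B B B . B
B B B . .
. . . . B
Unsatisfied now: (0,0).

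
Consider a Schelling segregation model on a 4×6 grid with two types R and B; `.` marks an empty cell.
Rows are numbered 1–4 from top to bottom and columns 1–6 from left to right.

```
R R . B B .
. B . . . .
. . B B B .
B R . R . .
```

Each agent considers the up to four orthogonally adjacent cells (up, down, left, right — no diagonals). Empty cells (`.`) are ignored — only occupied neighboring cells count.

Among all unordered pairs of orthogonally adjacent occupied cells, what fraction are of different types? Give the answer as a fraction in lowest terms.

Scan each occupied cell's neighbors to the right and below so each pair is counted once.
Row 1: R(1,1)–R(1,2)= R(1,2)–B(2,2)≠ B(1,4)–B(1,5)=  → 1/3 unlike.
Row 3: B(3,3)–B(3,4)= B(3,4)–B(3,5)= B(3,4)–R(4,4)≠  → 1/3 unlike.
Row 4: B(4,1)–R(4,2)≠  → 1/1 unlike.
Total adjacent occupied pairs: 7; unlike-type pairs: 3.
3/7 is already in lowest terms.

3/7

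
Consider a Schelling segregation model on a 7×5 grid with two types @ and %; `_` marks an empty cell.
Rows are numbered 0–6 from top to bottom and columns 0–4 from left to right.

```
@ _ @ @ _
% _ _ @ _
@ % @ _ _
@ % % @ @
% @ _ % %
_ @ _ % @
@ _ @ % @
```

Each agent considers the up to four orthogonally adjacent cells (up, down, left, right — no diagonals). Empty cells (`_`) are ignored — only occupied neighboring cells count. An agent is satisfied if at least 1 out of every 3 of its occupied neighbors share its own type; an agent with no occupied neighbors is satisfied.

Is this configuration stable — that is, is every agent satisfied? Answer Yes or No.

(0,0)@ 0/1 not
(0,2)@ 1/1 satisfied
(0,3)@ 2/2 satisfied
(1,0)% 0/2 not
(1,3)@ 1/1 satisfied
(2,0)@ 1/3 satisfied
(2,1)% 1/3 satisfied
(2,2)@ 0/2 not
(3,0)@ 1/3 satisfied
(3,1)% 2/4 satisfied
(3,2)% 1/3 satisfied
(3,3)@ 1/3 satisfied
(3,4)@ 1/2 satisfied
(4,0)% 0/2 not
(4,1)@ 1/3 satisfied
(4,3)% 2/3 satisfied
(4,4)% 1/3 satisfied
(5,1)@ 1/1 satisfied
(5,3)% 2/3 satisfied
(5,4)@ 1/3 satisfied
(6,0)@ 0/0 satisfied
(6,2)@ 0/1 not
(6,3)% 1/3 satisfied
(6,4)@ 1/2 satisfied
For instance (0,0) has only 0/1 same-type neighbors, below 1/3.

No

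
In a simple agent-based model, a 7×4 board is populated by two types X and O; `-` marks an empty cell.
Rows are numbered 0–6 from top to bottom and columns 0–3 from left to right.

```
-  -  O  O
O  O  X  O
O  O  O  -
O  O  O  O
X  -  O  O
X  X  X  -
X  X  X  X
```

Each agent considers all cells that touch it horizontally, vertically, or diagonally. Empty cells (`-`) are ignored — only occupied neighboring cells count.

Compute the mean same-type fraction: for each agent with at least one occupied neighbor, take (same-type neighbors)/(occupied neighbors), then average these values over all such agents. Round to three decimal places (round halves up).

(0,2)O 3/4
(0,3)O 2/3
(1,0)O 3/3
(1,1)O 5/6
(1,2)X 0/6
(1,3)O 3/4
(2,0)O 5/5
(2,1)O 7/8
(2,2)O 6/7
(3,0)O 3/4
(3,1)O 6/7
(3,2)O 6/6
(3,3)O 4/4
(4,0)X 2/4
(4,2)O 4/6
(4,3)O 3/4
(5,0)X 4/4
(5,1)X 6/7
(5,2)X 4/6
(6,0)X 3/3
(6,1)X 5/5
(6,2)X 4/4
(6,3)X 2/2
Sum over 23 agents: 3/4 + 2/3 + 3/3 + 5/6 + 0/6 + 3/4 + 5/5 + 7/8 + 6/7 + 3/4 + 6/7 + 6/6 + 4/4 + 2/4 + 4/6 + 3/4 + 4/4 + 6/7 + 4/6 + 3/3 + 5/5 + 4/4 + 2/2 = 3155/168; mean = 3155/168 ÷ 23 = 3155/3864 = 0.816511… → 0.817.

0.817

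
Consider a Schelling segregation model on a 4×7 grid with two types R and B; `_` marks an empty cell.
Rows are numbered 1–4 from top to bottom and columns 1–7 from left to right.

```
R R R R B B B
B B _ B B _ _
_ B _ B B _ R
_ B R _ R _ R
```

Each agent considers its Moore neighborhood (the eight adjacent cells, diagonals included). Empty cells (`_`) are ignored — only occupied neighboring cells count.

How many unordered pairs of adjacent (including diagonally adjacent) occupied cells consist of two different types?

Scan each occupied cell's neighbors to the right and below (and the two forward diagonals) so each pair is counted once.
Row 1: R(1,1)–R(1,2)= R(1,1)–B(2,1)≠ R(1,1)–B(2,2)≠ R(1,2)–R(1,3)= R(1,2)–B(2,2)≠ R(1,2)–B(2,1)≠ R(1,3)–R(1,4)= R(1,3)–B(2,4)≠ R(1,3)–B(2,2)≠ R(1,4)–B(1,5)≠ R(1,4)–B(2,4)≠ R(1,4)–B(2,5)≠ B(1,5)–B(1,6)= B(1,5)–B(2,5)= B(1,5)–B(2,4)= B(1,6)–B(1,7)= B(1,6)–B(2,5)=  → 9/17 unlike.
Row 2: B(2,1)–B(2,2)= B(2,1)–B(3,2)= B(2,2)–B(3,2)= B(2,4)–B(2,5)= B(2,4)–B(3,4)= B(2,4)–B(3,5)= B(2,5)–B(3,5)= B(2,5)–B(3,4)=  → 0/8 unlike.
Row 3: B(3,2)–B(4,2)= B(3,2)–R(4,3)≠ B(3,4)–B(3,5)= B(3,4)–R(4,5)≠ B(3,4)–R(4,3)≠ B(3,5)–R(4,5)≠ R(3,7)–R(4,7)=  → 4/7 unlike.
Row 4: B(4,2)–R(4,3)≠  → 1/1 unlike.
Total adjacent occupied pairs: 33; unlike-type pairs: 14.

14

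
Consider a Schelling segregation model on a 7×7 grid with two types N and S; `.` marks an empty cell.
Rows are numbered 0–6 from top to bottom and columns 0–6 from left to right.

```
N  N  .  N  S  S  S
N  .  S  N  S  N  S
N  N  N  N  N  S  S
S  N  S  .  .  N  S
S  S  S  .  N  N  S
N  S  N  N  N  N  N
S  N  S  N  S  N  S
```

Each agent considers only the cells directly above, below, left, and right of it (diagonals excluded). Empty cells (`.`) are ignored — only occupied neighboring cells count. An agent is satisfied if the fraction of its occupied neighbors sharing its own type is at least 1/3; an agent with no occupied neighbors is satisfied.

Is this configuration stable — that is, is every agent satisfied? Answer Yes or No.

No

Row 0: (0,0)N 2/2 satisfied · (0,1)N 1/1 satisfied · (0,3)N 1/2 satisfied · (0,4)S 2/3 satisfied · (0,5)S 2/3 satisfied · (0,6)S 2/2 satisfied
Row 1: (1,0)N 2/2 satisfied · (1,2)S 0/2 not · (1,3)N 2/4 satisfied · (1,4)S 1/4 not · (1,5)N 0/4 not · (1,6)S 2/3 satisfied
Row 2: (2,0)N 2/3 satisfied · (2,1)N 3/3 satisfied · (2,2)N 2/4 satisfied · (2,3)N 3/3 satisfied · (2,4)N 1/3 satisfied · (2,5)S 1/4 not · (2,6)S 3/3 satisfied
Row 3: (3,0)S 1/3 satisfied · (3,1)N 1/4 not · (3,2)S 1/3 satisfied · (3,5)N 1/3 satisfied · (3,6)S 2/3 satisfied
Row 4: (4,0)S 2/3 satisfied · (4,1)S 3/4 satisfied · (4,2)S 2/3 satisfied · (4,4)N 2/2 satisfied · (4,5)N 3/4 satisfied · (4,6)S 1/3 satisfied
Row 5: (5,0)N 0/3 not · (5,1)S 1/4 not · (5,2)N 1/4 not · (5,3)N 3/3 satisfied · (5,4)N 3/4 satisfied · (5,5)N 4/4 satisfied · (5,6)N 1/3 satisfied
Row 6: (6,0)S 0/2 not · (6,1)N 0/3 not · (6,2)S 0/3 not · (6,3)N 1/3 satisfied · (6,4)S 0/3 not · (6,5)N 1/3 satisfied · (6,6)S 0/2 not
For instance (1,2) has only 0/2 same-type neighbors, below 1/3.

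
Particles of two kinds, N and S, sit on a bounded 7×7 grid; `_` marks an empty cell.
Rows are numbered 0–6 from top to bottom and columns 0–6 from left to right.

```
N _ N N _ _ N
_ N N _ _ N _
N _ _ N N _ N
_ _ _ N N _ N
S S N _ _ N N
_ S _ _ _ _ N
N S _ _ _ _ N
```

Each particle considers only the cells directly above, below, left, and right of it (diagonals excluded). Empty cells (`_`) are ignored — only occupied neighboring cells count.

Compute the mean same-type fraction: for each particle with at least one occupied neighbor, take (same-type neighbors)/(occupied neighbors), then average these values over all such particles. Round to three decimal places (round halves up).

Row 0: (0,0)N — no occupied neighbors · (0,2)N 2/2 · (0,3)N 1/1 · (0,6)N — no occupied neighbors
Row 1: (1,1)N 1/1 · (1,2)N 2/2 · (1,5)N — no occupied neighbors
Row 2: (2,0)N — no occupied neighbors · (2,3)N 2/2 · (2,4)N 2/2 · (2,6)N 1/1
Row 3: (3,3)N 2/2 · (3,4)N 2/2 · (3,6)N 2/2
Row 4: (4,0)S 1/1 · (4,1)S 2/3 · (4,2)N 0/1 · (4,5)N 1/1 · (4,6)N 3/3
Row 5: (5,1)S 2/2 · (5,6)N 2/2
Row 6: (6,0)N 0/1 · (6,1)S 1/2 · (6,6)N 1/1
Sum over 20 particles: 2/2 + 1/1 + 1/1 + 2/2 + 2/2 + 2/2 + 1/1 + 2/2 + 2/2 + 2/2 + 1/1 + 2/3 + 0/1 + 1/1 + 3/3 + 2/2 + 2/2 + 0/1 + 1/2 + 1/1 = 103/6; mean = 103/6 ÷ 20 = 103/120 = 0.858333… → 0.858.

0.858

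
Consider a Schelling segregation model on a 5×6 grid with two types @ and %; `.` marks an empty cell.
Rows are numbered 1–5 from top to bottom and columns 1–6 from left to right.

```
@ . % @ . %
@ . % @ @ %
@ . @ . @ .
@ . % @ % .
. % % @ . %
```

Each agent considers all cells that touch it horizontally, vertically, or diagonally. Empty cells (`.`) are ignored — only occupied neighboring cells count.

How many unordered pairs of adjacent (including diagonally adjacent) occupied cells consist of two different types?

17

Scan each occupied cell's neighbors to the right and below (and the two forward diagonals) so each pair is counted once.
Row 1: @(1,1)–@(2,1)= %(1,3)–@(1,4)≠ %(1,3)–%(2,3)= %(1,3)–@(2,4)≠ @(1,4)–@(2,4)= @(1,4)–@(2,5)= @(1,4)–%(2,3)≠ %(1,6)–%(2,6)= %(1,6)–@(2,5)≠  → 4/9 unlike.
Row 2: @(2,1)–@(3,1)= %(2,3)–@(2,4)≠ %(2,3)–@(3,3)≠ @(2,4)–@(2,5)= @(2,4)–@(3,5)= @(2,4)–@(3,3)= @(2,5)–%(2,6)≠ @(2,5)–@(3,5)= %(2,6)–@(3,5)≠  → 4/9 unlike.
Row 3: @(3,1)–@(4,1)= @(3,3)–%(4,3)≠ @(3,3)–@(4,4)= @(3,5)–%(4,5)≠ @(3,5)–@(4,4)=  → 2/5 unlike.
Row 4: @(4,1)–%(5,2)≠ %(4,3)–@(4,4)≠ %(4,3)–%(5,3)= %(4,3)–@(5,4)≠ %(4,3)–%(5,2)= @(4,4)–%(4,5)≠ @(4,4)–@(5,4)= @(4,4)–%(5,3)≠ %(4,5)–%(5,6)= %(4,5)–@(5,4)≠  → 6/10 unlike.
Row 5: %(5,2)–%(5,3)= %(5,3)–@(5,4)≠  → 1/2 unlike.
Total adjacent occupied pairs: 35; unlike-type pairs: 17.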